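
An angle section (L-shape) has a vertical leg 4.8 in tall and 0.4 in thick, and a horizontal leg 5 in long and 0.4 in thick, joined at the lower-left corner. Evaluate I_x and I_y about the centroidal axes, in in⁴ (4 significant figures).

Treat the section as a set of non-overlapping primitives; coordinates are from the bounding-box lower-left.
Vertical leg: 0.4 × 4.8, A = 1.92 in², y = 2.4 in, Ī = 3.6864 in⁴.
Horizontal leg (remainder): 4.6 × 0.4, A = 1.84 in², y = 0.2 in, Ī = 0.0245333 in⁴.
Centroid: ȳ = ΣA·y / ΣA = 1.3234 in.
Transfer each piece to the centroidal x-axis using Ī + A·d² with d = y − 1.3234:
  vertical leg: d = 1.0766 in → contributes +5.91179 in⁴
  horizontal leg (remainder): d = -1.1234 in → contributes +2.34668 in⁴
Total I = 8.25847 in⁴.
For the y-axis: x̄ = 1.4234 in.
Repeating about the centroidal y-axis gives I_y = 9.14247 in⁴.

I_x ≈ 8.258 in⁴, I_y ≈ 9.142 in⁴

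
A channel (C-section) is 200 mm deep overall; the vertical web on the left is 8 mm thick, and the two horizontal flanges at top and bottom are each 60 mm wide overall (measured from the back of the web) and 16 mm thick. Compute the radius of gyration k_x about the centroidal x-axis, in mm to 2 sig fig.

Break the section into simple shapes (no overlaps), measuring from the bottom-left corner of the bounding box.
Web: 8 × 200, A = 1 600 mm², y = 100 mm, Ī = 5 333 333 mm⁴.
Top flange (beyond web): 52 × 16, A = 832 mm², y = 192 mm, Ī = 17 749 mm⁴.
Bottom flange (beyond web): 52 × 16, A = 832 mm², y = 8 mm, Ī = 17 749 mm⁴.
By symmetry the centroid is at mid-height, ȳ = 100 mm.
Transfer each piece to the centroidal x-axis using Ī + A·d² with d = y − 100:
  web: d = 0 mm → contributes +5 333 333 mm⁴
  top flange (beyond web): d = 92 mm → contributes +7 059 797 mm⁴
  bottom flange (beyond web): d = -92 mm → contributes +7 059 797 mm⁴
Total I = 19 452 928 mm⁴.
Radius of gyration: k = √(I/A) = √(19 452 928 / 3 264) = 77.2 mm.

k_x ≈ 77 mm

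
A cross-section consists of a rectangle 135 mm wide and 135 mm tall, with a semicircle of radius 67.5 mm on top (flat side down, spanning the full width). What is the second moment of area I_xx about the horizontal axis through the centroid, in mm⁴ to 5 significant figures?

Decompose the section into non-overlapping parts with the origin at the bottom-left of its bounding rectangle.
Rectangular body: 135 × 135, A = 18 225 mm², y = 67.5 mm, Ī = 27 679 219 mm⁴.
Semicircular cap: semicircle r = 67.5, A = 7156.941 mm², y = 163.6479 mm, Ī = 2 278 490 mm⁴.
Centroid: ȳ = ΣA·y / ΣA = 94.6108 mm.
Transfer each piece to the horizontal axis through the centroid using Ī + A·d² with d = y − 94.6108:
  rectangular body: d = -27.1108 mm → contributes +41 074 513 mm⁴
  semicircular cap: d = 69.03709 mm → contributes +36 389 326 mm⁴
Total I = 77 463 838 mm⁴.

I_xx ≈ 7.7464 × 10⁷ mm⁴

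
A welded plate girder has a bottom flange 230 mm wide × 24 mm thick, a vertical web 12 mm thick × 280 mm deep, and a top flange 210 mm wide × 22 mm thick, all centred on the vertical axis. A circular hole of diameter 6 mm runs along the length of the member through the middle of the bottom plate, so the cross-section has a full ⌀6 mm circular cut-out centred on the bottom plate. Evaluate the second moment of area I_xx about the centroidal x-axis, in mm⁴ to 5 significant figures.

Split into non-overlapping primitives; take the origin at the lower-left of the bounding box.
Bottom plate: 230 × 24, A = 5 520 mm², y = 12 mm, Ī = 264 960 mm⁴.
Web plate: 12 × 280, A = 3 360 mm², y = 164 mm, Ī = 21 952 000 mm⁴.
Top plate: 210 × 22, A = 4 620 mm², y = 315 mm, Ī = 186 340 mm⁴.
Hole (subtracted): ⌀6, A = 28.27433 mm², y = 12 mm, Ī = 63.61725 mm⁴.
Centroid: ȳ = ΣA·y / ΣA = 153.8215 mm.
Transfer each piece to the centroidal x-axis using Ī + A·d² with d = y − 153.8215:
  bottom plate: d = -141.8215 mm → contributes +111 290 545 mm⁴
  web plate: d = 10.17853 mm → contributes +22 300 104 mm⁴
  top plate: d = 161.1785 mm → contributes +120 207 089 mm⁴
  hole: d = -141.8215 mm → contributes −568754.6 mm⁴
Total I = 253 228 983 mm⁴.

I_xx ≈ 2.5323 × 10⁸ mm⁴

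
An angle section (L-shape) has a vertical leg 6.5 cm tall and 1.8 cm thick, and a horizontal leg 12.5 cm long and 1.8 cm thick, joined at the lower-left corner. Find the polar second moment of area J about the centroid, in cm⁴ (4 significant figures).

Decompose the section into non-overlapping parts with the origin at the bottom-left of its bounding rectangle.
Vertical leg: 1.8 × 6.5, A = 11.7 cm², y = 3.25 cm, Ī = 41.1938 cm⁴.
Horizontal leg (remainder): 10.7 × 1.8, A = 19.26 cm², y = 0.9 cm, Ī = 5.2002 cm⁴.
Centroid: ȳ = ΣA·y / ΣA = 1.78808 cm.
Transfer each piece to the centroidal x-axis using Ī + A·d² with d = y − 1.78808:
  vertical leg: d = 1.46192 cm → contributes +66.1991 cm⁴
  horizontal leg (remainder): d = -0.888081 cm → contributes +20.3903 cm⁴
Total I = 86.5894 cm⁴.
For the y-axis: x̄ = 4.78808 cm.
Repeating about the centroidal y-axis gives I_y = 471.231 cm⁴.
Polar second moment: J = I_x + I_y = 557.821 cm⁴.

J ≈ 557.8 cm⁴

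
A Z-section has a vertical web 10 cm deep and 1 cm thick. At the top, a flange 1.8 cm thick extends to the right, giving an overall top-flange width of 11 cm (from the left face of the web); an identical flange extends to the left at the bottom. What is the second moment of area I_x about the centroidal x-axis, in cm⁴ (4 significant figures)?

Split into non-overlapping primitives; take the origin at the lower-left of the bounding box.
Web: 1 × 10, A = 10 cm², y = 5 cm, Ī = 83.3333 cm⁴.
Top flange (beyond web): 10 × 1.8, A = 18 cm², y = 9.1 cm, Ī = 4.86 cm⁴.
Bottom flange (beyond web): 10 × 1.8, A = 18 cm², y = 0.9 cm, Ī = 4.86 cm⁴.
Centroid: ȳ = ΣA·y / ΣA = 5 cm.
Transfer each piece to the centroidal x-axis using Ī + A·d² with d = y − 5:
  web: d = 0 cm → contributes +83.3333 cm⁴
  top flange (beyond web): d = 4.1 cm → contributes +307.44 cm⁴
  bottom flange (beyond web): d = -4.1 cm → contributes +307.44 cm⁴
Total I = 698.213 cm⁴.

I_x ≈ 698.2 cm⁴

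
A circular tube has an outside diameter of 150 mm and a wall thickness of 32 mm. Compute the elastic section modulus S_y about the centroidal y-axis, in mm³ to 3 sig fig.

S_y ≈ 2.96 × 10⁵ mm³

Decompose the section into non-overlapping parts with the origin at the bottom-left of its bounding rectangle.
Outer circle: ⌀150, A = 17 671 mm², x = 75 mm, Ī = 24 850 489 mm⁴.
Bore (subtracted): ⌀86, A = 5808.8 mm², x = 75 mm, Ī = 2 685 120 mm⁴.
By symmetry the centroid is at mid-width, x̄ = 75 mm.
All pieces are centred on the centroidal y-axis, so I = ΣĪ (holes subtracted) = 22 165 369 mm⁴.
Extreme fibre distance c = 75 mm; S = I/c = 295 538 mm³.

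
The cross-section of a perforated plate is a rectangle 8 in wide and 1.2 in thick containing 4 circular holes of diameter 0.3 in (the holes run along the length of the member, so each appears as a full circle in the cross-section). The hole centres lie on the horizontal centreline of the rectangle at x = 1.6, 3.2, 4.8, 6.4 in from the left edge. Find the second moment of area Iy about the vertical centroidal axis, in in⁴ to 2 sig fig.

Iy ≈ 50 in⁴

Decompose the section into non-overlapping parts with the origin at the bottom-left of its bounding rectangle.
Plate: 8 × 1.2, A = 9.6 in², x = 4 in, Ī = 51.2 in⁴.
Hole 1 (subtracted): ⌀0.3, A = 0.07069 in², x = 1.6 in, Ī = 0.0003976 in⁴.
Hole 2 (subtracted): ⌀0.3, A = 0.07069 in², x = 3.2 in, Ī = 0.0003976 in⁴.
Hole 3 (subtracted): ⌀0.3, A = 0.07069 in², x = 4.8 in, Ī = 0.0003976 in⁴.
Hole 4 (subtracted): ⌀0.3, A = 0.07069 in², x = 6.4 in, Ī = 0.0003976 in⁴.
By symmetry the centroid is at mid-width, x̄ = 4 in.
Transfer each piece to the vertical centroidal axis using Ī + A·d² with d = x − 4:
  plate: d = 0 in → contributes +51.2 in⁴
  hole 1: d = -2.4 in → contributes −0.4075 in⁴
  hole 2: d = -0.8 in → contributes −0.04564 in⁴
  hole 3: d = 0.8 in → contributes −0.04564 in⁴
  hole 4: d = 2.4 in → contributes −0.4075 in⁴
Total I = 50.29 in⁴.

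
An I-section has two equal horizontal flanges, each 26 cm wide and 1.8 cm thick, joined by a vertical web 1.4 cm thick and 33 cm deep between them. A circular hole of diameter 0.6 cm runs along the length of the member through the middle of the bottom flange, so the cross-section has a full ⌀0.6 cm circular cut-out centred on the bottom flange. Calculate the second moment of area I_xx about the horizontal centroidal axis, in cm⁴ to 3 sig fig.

Break the section into simple shapes (no overlaps), measuring from the bottom-left corner of the bounding box.
Bottom flange: 26 × 1.8, A = 46.8 cm², y = 0.9 cm, Ī = 12.636 cm⁴.
Web: 1.4 × 33, A = 46.2 cm², y = 18.3 cm, Ī = 4192.7 cm⁴.
Top flange: 26 × 1.8, A = 46.8 cm², y = 35.7 cm, Ī = 12.636 cm⁴.
Hole (subtracted): ⌀0.6, A = 0.28274 cm², y = 0.9 cm, Ī = 0.0063617 cm⁴.
Centroid: ȳ = ΣA·y / ΣA = 18.335 cm.
Transfer each piece to the horizontal centroidal axis using Ī + A·d² with d = y − 18.335:
  bottom flange: d = -17.435 cm → contributes +14 239 cm⁴
  web: d = -0.035263 cm → contributes +4192.7 cm⁴
  top flange: d = 17.365 cm → contributes +14 124 cm⁴
  hole: d = -17.435 cm → contributes −85.957 cm⁴
Total I = 32 470 cm⁴.

I_xx ≈ 3.25 × 10⁴ cm⁴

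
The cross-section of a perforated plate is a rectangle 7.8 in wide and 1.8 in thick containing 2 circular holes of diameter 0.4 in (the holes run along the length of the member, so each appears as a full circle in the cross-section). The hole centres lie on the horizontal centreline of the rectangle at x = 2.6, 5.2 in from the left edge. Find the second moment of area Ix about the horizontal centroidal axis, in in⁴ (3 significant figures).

Ix ≈ 3.79 in⁴

Treat the section as a set of non-overlapping primitives; coordinates are from the bounding-box lower-left.
Plate: 7.8 × 1.8, A = 14.04 in², y = 0.9 in, Ī = 3.7908 in⁴.
Hole 1 (subtracted): ⌀0.4, A = 0.12566 in², y = 0.9 in, Ī = 0.0012566 in⁴.
Hole 2 (subtracted): ⌀0.4, A = 0.12566 in², y = 0.9 in, Ī = 0.0012566 in⁴.
By symmetry the centroid is at mid-height, ȳ = 0.9 in.
All pieces are centred on the horizontal centroidal axis, so I = ΣĪ (holes subtracted) = 3.7883 in⁴.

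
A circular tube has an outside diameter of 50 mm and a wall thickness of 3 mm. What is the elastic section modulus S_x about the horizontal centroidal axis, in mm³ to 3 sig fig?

S_x ≈ 4910 mm³

Break the section into simple shapes (no overlaps), measuring from the bottom-left corner of the bounding box.
Outer circle: ⌀50, A = 1963.5 mm², y = 25 mm, Ī = 306 796 mm⁴.
Bore (subtracted): ⌀44, A = 1520.5 mm², y = 25 mm, Ī = 183 984 mm⁴.
By symmetry the centroid is at mid-height, ȳ = 25 mm.
All pieces are centred on the horizontal centroidal axis, so I = ΣĪ (holes subtracted) = 122 812 mm⁴.
Extreme fibre distance c = 25 mm; S = I/c = 4912.5 mm³.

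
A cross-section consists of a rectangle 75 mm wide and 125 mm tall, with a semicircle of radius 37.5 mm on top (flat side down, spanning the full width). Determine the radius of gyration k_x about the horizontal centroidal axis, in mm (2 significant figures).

k_x ≈ 45 mm

Break the section into simple shapes (no overlaps), measuring from the bottom-left corner of the bounding box.
Rectangular body: 75 × 125, A = 9 375 mm², y = 62.5 mm, Ī = 12 207 031 mm⁴.
Semicircular cap: semicircle r = 37.5, A = 2 209 mm², y = 140.9 mm, Ī = 217 049 mm⁴.
Centroid: ȳ = ΣA·y / ΣA = 77.45 mm.
Transfer each piece to the horizontal centroidal axis using Ī + A·d² with d = y − 77.45:
  rectangular body: d = -14.95 mm → contributes +14 303 208 mm⁴
  semicircular cap: d = 63.46 mm → contributes +9 113 498 mm⁴
Total I = 23 416 706 mm⁴.
Radius of gyration: k = √(I/A) = √(23 416 706 / 11 584) = 44.96 mm.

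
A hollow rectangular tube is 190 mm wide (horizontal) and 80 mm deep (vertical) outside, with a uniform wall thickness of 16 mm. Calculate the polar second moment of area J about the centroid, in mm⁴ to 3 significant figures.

J ≈ 3.66 × 10⁷ mm⁴

Treat the section as a set of non-overlapping primitives; coordinates are from the bounding-box lower-left.
Outer rectangle: 190 × 80, A = 15 200 mm², y = 40 mm, Ī = 8 106 667 mm⁴.
Inner void (subtracted): 158 × 48, A = 7 584 mm², y = 40 mm, Ī = 1 456 128 mm⁴.
By symmetry the centroid is at mid-height, ȳ = 40 mm.
All pieces are centred on the centroidal x-axis, so I = ΣĪ (holes subtracted) = 6 650 539 mm⁴.
Repeating about the centroidal y-axis gives I_y = 29 949 419 mm⁴.
Polar second moment: J = I_x + I_y = 36 599 957 mm⁴.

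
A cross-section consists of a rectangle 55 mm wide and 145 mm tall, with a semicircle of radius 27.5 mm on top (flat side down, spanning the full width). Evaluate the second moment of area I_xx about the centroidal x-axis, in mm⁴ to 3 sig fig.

I_xx ≈ 2.14 × 10⁷ mm⁴

Decompose the section into non-overlapping parts with the origin at the bottom-left of its bounding rectangle.
Rectangular body: 55 × 145, A = 7 975 mm², y = 72.5 mm, Ī = 13 972 865 mm⁴.
Semicircular cap: semicircle r = 27.5, A = 1187.9 mm², y = 156.67 mm, Ī = 62 772 mm⁴.
Centroid: ȳ = ΣA·y / ΣA = 83.412 mm.
Transfer each piece to the centroidal x-axis using Ī + A·d² with d = y − 83.412:
  rectangular body: d = -10.912 mm → contributes +14 922 513 mm⁴
  semicircular cap: d = 73.259 mm → contributes +6 438 181 mm⁴
Total I = 21 360 693 mm⁴.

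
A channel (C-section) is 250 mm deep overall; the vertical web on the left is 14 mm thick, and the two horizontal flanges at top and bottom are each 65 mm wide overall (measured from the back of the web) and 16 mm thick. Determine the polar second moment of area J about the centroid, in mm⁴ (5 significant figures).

J ≈ 4.2191 × 10⁷ mm⁴

Decompose the section into non-overlapping parts with the origin at the bottom-left of its bounding rectangle.
Web: 14 × 250, A = 3 500 mm², y = 125 mm, Ī = 18 229 167 mm⁴.
Top flange (beyond web): 51 × 16, A = 816 mm², y = 242 mm, Ī = 17 408 mm⁴.
Bottom flange (beyond web): 51 × 16, A = 816 mm², y = 8 mm, Ī = 17 408 mm⁴.
By symmetry the centroid is at mid-height, ȳ = 125 mm.
Transfer each piece to the centroidal x-axis using Ī + A·d² with d = y − 125:
  web: d = 0 mm → contributes +18 229 167 mm⁴
  top flange (beyond web): d = 117 mm → contributes +11 187 632 mm⁴
  bottom flange (beyond web): d = -117 mm → contributes +11 187 632 mm⁴
Total I = 40 604 431 mm⁴.
For the y-axis: x̄ = 17.33515 mm.
Repeating about the centroidal y-axis gives I_y = 1 586 526 mm⁴.
Polar second moment: J = I_x + I_y = 42 190 957 mm⁴.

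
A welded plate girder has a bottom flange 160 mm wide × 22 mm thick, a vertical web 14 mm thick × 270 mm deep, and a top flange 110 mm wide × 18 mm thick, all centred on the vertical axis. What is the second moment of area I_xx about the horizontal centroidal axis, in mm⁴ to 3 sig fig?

I_xx ≈ 1.34 × 10⁸ mm⁴

Split into non-overlapping primitives; take the origin at the lower-left of the bounding box.
Bottom plate: 160 × 22, A = 3 520 mm², y = 11 mm, Ī = 141 973 mm⁴.
Web plate: 14 × 270, A = 3 780 mm², y = 157 mm, Ī = 22 963 500 mm⁴.
Top plate: 110 × 18, A = 1 980 mm², y = 301 mm, Ī = 53 460 mm⁴.
Centroid: ȳ = ΣA·y / ΣA = 132.34 mm.
Transfer each piece to the horizontal centroidal axis using Ī + A·d² with d = y − 132.34:
  bottom plate: d = -121.34 mm → contributes +51 972 450 mm⁴
  web plate: d = 24.655 mm → contributes +25 261 277 mm⁴
  top plate: d = 168.66 mm → contributes +56 373 703 mm⁴
Total I = 133 607 430 mm⁴.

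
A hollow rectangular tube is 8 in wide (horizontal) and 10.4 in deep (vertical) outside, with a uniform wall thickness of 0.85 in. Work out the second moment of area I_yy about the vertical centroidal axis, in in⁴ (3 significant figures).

I_yy ≈ 262 in⁴

Treat the section as a set of non-overlapping primitives; coordinates are from the bounding-box lower-left.
Outer rectangle: 8 × 10.4, A = 83.2 in², x = 4 in, Ī = 443.73 in⁴.
Inner void (subtracted): 6.3 × 8.7, A = 54.81 in², x = 4 in, Ī = 181.28 in⁴.
By symmetry the centroid is at mid-width, x̄ = 4 in.
All pieces are centred on the vertical centroidal axis, so I = ΣĪ (holes subtracted) = 262.45 in⁴.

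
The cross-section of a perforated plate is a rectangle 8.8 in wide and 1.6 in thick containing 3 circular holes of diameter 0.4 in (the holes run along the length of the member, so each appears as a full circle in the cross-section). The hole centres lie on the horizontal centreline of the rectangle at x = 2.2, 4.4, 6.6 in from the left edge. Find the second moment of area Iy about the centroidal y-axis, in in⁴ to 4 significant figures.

Iy ≈ 89.64 in⁴

Decompose the section into non-overlapping parts with the origin at the bottom-left of its bounding rectangle.
Plate: 8.8 × 1.6, A = 14.08 in², x = 4.4 in, Ī = 90.8629 in⁴.
Hole 1 (subtracted): ⌀0.4, A = 0.125664 in², x = 2.2 in, Ī = 0.00125664 in⁴.
Hole 2 (subtracted): ⌀0.4, A = 0.125664 in², x = 4.4 in, Ī = 0.00125664 in⁴.
Hole 3 (subtracted): ⌀0.4, A = 0.125664 in², x = 6.6 in, Ī = 0.00125664 in⁴.
By symmetry the centroid is at mid-width, x̄ = 4.4 in.
Transfer each piece to the centroidal y-axis using Ī + A·d² with d = x − 4.4:
  plate: d = 0 in → contributes +90.8629 in⁴
  hole 1: d = -2.2 in → contributes −0.609469 in⁴
  hole 2: d = 0 in → contributes −0.00125664 in⁴
  hole 3: d = 2.2 in → contributes −0.609469 in⁴
Total I = 89.6427 in⁴.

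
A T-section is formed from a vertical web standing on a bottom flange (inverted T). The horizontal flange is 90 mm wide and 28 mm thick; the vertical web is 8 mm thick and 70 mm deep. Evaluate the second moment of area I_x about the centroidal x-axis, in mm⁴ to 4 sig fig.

Treat the section as a set of non-overlapping primitives; coordinates are from the bounding-box lower-left.
Flange: 90 × 28, A = 2 520 mm², y = 14 mm, Ī = 164 640 mm⁴.
Web: 8 × 70, A = 560 mm², y = 63 mm, Ī = 228 667 mm⁴.
Centroid: ȳ = ΣA·y / ΣA = 22.9091 mm.
Transfer each piece to the centroidal x-axis using Ī + A·d² with d = y − 22.9091:
  flange: d = -8.90909 mm → contributes +364 657 mm⁴
  web: d = 40.0909 mm → contributes +1 128 744 mm⁴
Total I = 1 493 401 mm⁴.

I_x ≈ 1.493 × 10⁶ mm⁴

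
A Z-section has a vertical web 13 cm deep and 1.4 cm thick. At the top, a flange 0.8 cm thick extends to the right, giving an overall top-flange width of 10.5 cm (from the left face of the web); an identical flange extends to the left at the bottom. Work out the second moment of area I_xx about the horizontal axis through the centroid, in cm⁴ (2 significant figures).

Split into non-overlapping primitives; take the origin at the lower-left of the bounding box.
Web: 1.4 × 13, A = 18.2 cm², y = 6.5 cm, Ī = 256.3 cm⁴.
Top flange (beyond web): 9.1 × 0.8, A = 7.28 cm², y = 12.6 cm, Ī = 0.3883 cm⁴.
Bottom flange (beyond web): 9.1 × 0.8, A = 7.28 cm², y = 0.4 cm, Ī = 0.3883 cm⁴.
Centroid: ȳ = ΣA·y / ΣA = 6.5 cm.
Transfer each piece to the horizontal axis through the centroid using Ī + A·d² with d = y − 6.5:
  web: d = 0 cm → contributes +256.3 cm⁴
  top flange (beyond web): d = 6.1 cm → contributes +271.3 cm⁴
  bottom flange (beyond web): d = -6.1 cm → contributes +271.3 cm⁴
Total I = 798.9 cm⁴.

I_xx ≈ 800 cm⁴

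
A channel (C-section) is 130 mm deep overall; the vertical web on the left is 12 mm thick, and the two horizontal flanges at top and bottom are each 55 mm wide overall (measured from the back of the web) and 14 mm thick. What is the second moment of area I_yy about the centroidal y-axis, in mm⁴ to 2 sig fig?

I_yy ≈ 7.2 × 10⁵ mm⁴

Split into non-overlapping primitives; take the origin at the lower-left of the bounding box.
Web: 12 × 130, A = 1 560 mm², x = 6 mm, Ī = 18 720 mm⁴.
Top flange (beyond web): 43 × 14, A = 602 mm², x = 33.5 mm, Ī = 92 758 mm⁴.
Bottom flange (beyond web): 43 × 14, A = 602 mm², x = 33.5 mm, Ī = 92 758 mm⁴.
Centroid: x̄ = ΣA·x / ΣA = 17.98 mm.
Transfer each piece to the centroidal y-axis using Ī + A·d² with d = x − 17.98:
  web: d = -11.98 mm → contributes +242 575 mm⁴
  top flange (beyond web): d = 15.52 mm → contributes +237 781 mm⁴
  bottom flange (beyond web): d = 15.52 mm → contributes +237 781 mm⁴
Total I = 718 136 mm⁴.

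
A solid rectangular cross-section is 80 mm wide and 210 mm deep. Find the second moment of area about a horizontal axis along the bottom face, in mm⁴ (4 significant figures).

I_base ≈ 2.470 × 10⁸ mm⁴

The section: 80 × 210, A = 16 800 mm², y = 105 mm, Ī = 61 740 000 mm⁴.
Transfer it to a horizontal axis along the bottom face using Ī + A·d² with d = y − 0:
  the section: d = 105 mm → contributes +246 960 000 mm⁴
Total I = 246 960 000 mm⁴.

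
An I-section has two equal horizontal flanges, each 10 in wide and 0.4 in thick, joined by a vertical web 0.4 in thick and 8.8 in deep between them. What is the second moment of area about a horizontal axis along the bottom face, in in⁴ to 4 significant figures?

Decompose the section into non-overlapping parts with the origin at the bottom-left of its bounding rectangle.
Bottom flange: 10 × 0.4, A = 4 in², y = 0.2 in, Ī = 0.0533333 in⁴.
Web: 0.4 × 8.8, A = 3.52 in², y = 4.8 in, Ī = 22.7157 in⁴.
Top flange: 10 × 0.4, A = 4 in², y = 9.4 in, Ī = 0.0533333 in⁴.
Transfer each piece to a horizontal axis along the bottom face using Ī + A·d² with d = y − 0:
  bottom flange: d = 0.2 in → contributes +0.213333 in⁴
  web: d = 4.8 in → contributes +103.817 in⁴
  top flange: d = 9.4 in → contributes +353.493 in⁴
Total I = 457.523 in⁴.

I_base ≈ 457.5 in⁴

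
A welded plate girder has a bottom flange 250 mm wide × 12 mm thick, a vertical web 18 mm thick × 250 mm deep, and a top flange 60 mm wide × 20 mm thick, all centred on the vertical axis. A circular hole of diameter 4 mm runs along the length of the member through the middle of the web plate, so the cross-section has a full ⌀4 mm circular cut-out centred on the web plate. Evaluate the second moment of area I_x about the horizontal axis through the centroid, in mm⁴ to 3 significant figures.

I_x ≈ 9.07 × 10⁷ mm⁴

Decompose the section into non-overlapping parts with the origin at the bottom-left of its bounding rectangle.
Bottom plate: 250 × 12, A = 3 000 mm², y = 6 mm, Ī = 36 000 mm⁴.
Web plate: 18 × 250, A = 4 500 mm², y = 137 mm, Ī = 23 437 500 mm⁴.
Top plate: 60 × 20, A = 1 200 mm², y = 272 mm, Ī = 40 000 mm⁴.
Hole (subtracted): ⌀4, A = 12.566 mm², y = 137 mm, Ī = 12.566 mm⁴.
Centroid: ȳ = ΣA·y / ΣA = 110.41 mm.
Transfer each piece to the horizontal axis through the centroid using Ī + A·d² with d = y − 110.41:
  bottom plate: d = -104.41 mm → contributes +32 740 262 mm⁴
  web plate: d = 26.59 mm → contributes +26 619 158 mm⁴
  top plate: d = 161.59 mm → contributes +31 373 645 mm⁴
  hole: d = 26.59 mm → contributes −8897.4 mm⁴
Total I = 90 724 167 mm⁴.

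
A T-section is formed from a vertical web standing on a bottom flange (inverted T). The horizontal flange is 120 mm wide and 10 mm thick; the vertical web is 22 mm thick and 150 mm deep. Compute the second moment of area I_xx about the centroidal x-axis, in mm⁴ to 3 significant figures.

I_xx ≈ 1.18 × 10⁷ mm⁴

Decompose the section into non-overlapping parts with the origin at the bottom-left of its bounding rectangle.
Flange: 120 × 10, A = 1 200 mm², y = 5 mm, Ī = 10 000 mm⁴.
Web: 22 × 150, A = 3 300 mm², y = 85 mm, Ī = 6 187 500 mm⁴.
Centroid: ȳ = ΣA·y / ΣA = 63.667 mm.
Transfer each piece to the centroidal x-axis using Ī + A·d² with d = y − 63.667:
  flange: d = -58.667 mm → contributes +4 140 133 mm⁴
  web: d = 21.333 mm → contributes +7 689 367 mm⁴
Total I = 11 829 500 mm⁴.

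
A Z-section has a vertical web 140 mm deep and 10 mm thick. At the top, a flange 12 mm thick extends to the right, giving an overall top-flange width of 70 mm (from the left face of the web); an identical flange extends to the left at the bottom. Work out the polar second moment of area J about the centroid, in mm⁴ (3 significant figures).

Break the section into simple shapes (no overlaps), measuring from the bottom-left corner of the bounding box.
Web: 10 × 140, A = 1 400 mm², y = 70 mm, Ī = 2 286 667 mm⁴.
Top flange (beyond web): 60 × 12, A = 720 mm², y = 134 mm, Ī = 8 640 mm⁴.
Bottom flange (beyond web): 60 × 12, A = 720 mm², y = 6 mm, Ī = 8 640 mm⁴.
Centroid: ȳ = ΣA·y / ΣA = 70 mm.
Transfer each piece to the centroidal x-axis using Ī + A·d² with d = y − 70:
  web: d = 0 mm → contributes +2 286 667 mm⁴
  top flange (beyond web): d = 64 mm → contributes +2 957 760 mm⁴
  bottom flange (beyond web): d = -64 mm → contributes +2 957 760 mm⁴
Total I = 8 202 187 mm⁴.
For the y-axis: x̄ = 65 mm.
Repeating about the centroidal y-axis gives I_y = 2 207 667 mm⁴.
Polar second moment: J = I_x + I_y = 10 409 853 mm⁴.

J ≈ 1.04 × 10⁷ mm⁴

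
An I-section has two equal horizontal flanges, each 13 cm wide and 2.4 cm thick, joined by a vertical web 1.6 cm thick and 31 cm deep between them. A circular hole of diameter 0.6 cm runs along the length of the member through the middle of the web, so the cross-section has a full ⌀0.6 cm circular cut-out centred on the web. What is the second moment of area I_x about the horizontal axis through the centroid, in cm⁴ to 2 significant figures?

I_x ≈ 2.1 × 10⁴ cm⁴

Break the section into simple shapes (no overlaps), measuring from the bottom-left corner of the bounding box.
Bottom flange: 13 × 2.4, A = 31.2 cm², y = 1.2 cm, Ī = 14.98 cm⁴.
Web: 1.6 × 31, A = 49.6 cm², y = 17.9 cm, Ī = 3 972 cm⁴.
Top flange: 13 × 2.4, A = 31.2 cm², y = 34.6 cm, Ī = 14.98 cm⁴.
Hole (subtracted): ⌀0.6, A = 0.2827 cm², y = 17.9 cm, Ī = 0.006362 cm⁴.
By symmetry the centroid is at mid-height, ȳ = 17.9 cm.
Transfer each piece to the horizontal axis through the centroid using Ī + A·d² with d = y − 17.9:
  bottom flange: d = -16.7 cm → contributes +8 716 cm⁴
  web: d = 0 cm → contributes +3 972 cm⁴
  top flange: d = 16.7 cm → contributes +8 716 cm⁴
  hole: d = 0 cm → contributes −0.006362 cm⁴
Total I = 21 405 cm⁴.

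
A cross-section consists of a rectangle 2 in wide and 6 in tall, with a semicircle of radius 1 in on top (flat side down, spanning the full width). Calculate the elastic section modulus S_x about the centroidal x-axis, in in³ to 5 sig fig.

S_x ≈ 14.540 in³

Treat the section as a set of non-overlapping primitives; coordinates are from the bounding-box lower-left.
Rectangular body: 2 × 6, A = 12 in², y = 3 in, Ī = 36 in⁴.
Semicircular cap: semicircle r = 1, A = 1.570796 in², y = 6.424413 in, Ī = 0.109757 in⁴.
Centroid: ȳ = ΣA·y / ΣA = 3.39637 in.
Transfer each piece to the centroidal x-axis using Ī + A·d² with d = y − 3.39637:
  rectangular body: d = -0.3963699 in → contributes +37.88531 in⁴
  semicircular cap: d = 3.028043 in → contributes +14.51246 in⁴
Total I = 52.39777 in⁴.
Extreme fibre distance c = 3.60363 in; S = I/c = 14.54027 in³.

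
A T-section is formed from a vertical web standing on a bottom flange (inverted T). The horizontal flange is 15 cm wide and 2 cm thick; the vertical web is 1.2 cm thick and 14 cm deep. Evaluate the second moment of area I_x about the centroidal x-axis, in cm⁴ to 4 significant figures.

Split into non-overlapping primitives; take the origin at the lower-left of the bounding box.
Flange: 15 × 2, A = 30 cm², y = 1 cm, Ī = 10 cm⁴.
Web: 1.2 × 14, A = 16.8 cm², y = 9 cm, Ī = 274.4 cm⁴.
Centroid: ȳ = ΣA·y / ΣA = 3.87179 cm.
Transfer each piece to the centroidal x-axis using Ī + A·d² with d = y − 3.87179:
  flange: d = -2.87179 cm → contributes +257.416 cm⁴
  web: d = 5.12821 cm → contributes +716.215 cm⁴
Total I = 973.631 cm⁴.

I_x ≈ 973.6 cm⁴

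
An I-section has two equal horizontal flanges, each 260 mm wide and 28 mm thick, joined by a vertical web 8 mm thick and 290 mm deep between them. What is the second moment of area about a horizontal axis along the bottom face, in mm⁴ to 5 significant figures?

Decompose the section into non-overlapping parts with the origin at the bottom-left of its bounding rectangle.
Bottom flange: 260 × 28, A = 7 280 mm², y = 14 mm, Ī = 475626.7 mm⁴.
Web: 8 × 290, A = 2 320 mm², y = 173 mm, Ī = 16 259 333 mm⁴.
Top flange: 260 × 28, A = 7 280 mm², y = 332 mm, Ī = 475626.7 mm⁴.
Transfer each piece to the bottom edge using Ī + A·d² with d = y − 0:
  bottom flange: d = 14 mm → contributes +1 902 507 mm⁴
  web: d = 173 mm → contributes +85 694 613 mm⁴
  top flange: d = 332 mm → contributes +802 906 347 mm⁴
Total I = 890 503 467 mm⁴.

I_base ≈ 8.9050 × 10⁸ mm⁴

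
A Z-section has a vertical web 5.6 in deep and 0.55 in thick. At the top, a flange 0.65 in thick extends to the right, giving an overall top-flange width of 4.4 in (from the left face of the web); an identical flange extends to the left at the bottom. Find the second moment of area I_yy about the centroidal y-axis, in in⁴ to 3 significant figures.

Break the section into simple shapes (no overlaps), measuring from the bottom-left corner of the bounding box.
Web: 0.55 × 5.6, A = 3.08 in², x = 4.125 in, Ī = 0.077642 in⁴.
Top flange (beyond web): 3.85 × 0.65, A = 2.5025 in², x = 6.325 in, Ī = 3.0911 in⁴.
Bottom flange (beyond web): 3.85 × 0.65, A = 2.5025 in², x = 1.925 in, Ī = 3.0911 in⁴.
Centroid: x̄ = ΣA·x / ΣA = 4.125 in.
Transfer each piece to the centroidal y-axis using Ī + A·d² with d = x − 4.125:
  web: d = 0 in → contributes +0.077642 in⁴
  top flange (beyond web): d = 2.2 in → contributes +15.203 in⁴
  bottom flange (beyond web): d = -2.2 in → contributes +15.203 in⁴
Total I = 30.484 in⁴.

I_yy ≈ 30.5 in⁴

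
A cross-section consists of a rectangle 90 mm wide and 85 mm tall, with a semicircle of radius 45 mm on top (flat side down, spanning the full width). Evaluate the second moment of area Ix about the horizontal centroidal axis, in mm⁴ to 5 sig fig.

Treat the section as a set of non-overlapping primitives; coordinates are from the bounding-box lower-left.
Rectangular body: 90 × 85, A = 7 650 mm², y = 42.5 mm, Ī = 4 605 938 mm⁴.
Semicircular cap: semicircle r = 45, A = 3180.863 mm², y = 104.0986 mm, Ī = 450072.1 mm⁴.
Centroid: ȳ = ΣA·y / ΣA = 60.59059 mm.
Transfer each piece to the horizontal centroidal axis using Ī + A·d² with d = y − 60.59059:
  rectangular body: d = -18.09059 mm → contributes +7 109 548 mm⁴
  semicircular cap: d = 43.50801 mm → contributes +6 471 275 mm⁴
Total I = 13 580 823 mm⁴.

Ix ≈ 1.3581 × 10⁷ mm⁴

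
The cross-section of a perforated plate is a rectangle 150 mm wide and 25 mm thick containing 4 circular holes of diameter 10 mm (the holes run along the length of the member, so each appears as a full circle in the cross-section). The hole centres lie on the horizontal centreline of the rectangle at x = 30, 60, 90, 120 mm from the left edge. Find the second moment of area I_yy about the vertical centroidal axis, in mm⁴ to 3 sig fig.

I_yy ≈ 6.68 × 10⁶ mm⁴

Treat the section as a set of non-overlapping primitives; coordinates are from the bounding-box lower-left.
Plate: 150 × 25, A = 3 750 mm², x = 75 mm, Ī = 7 031 250 mm⁴.
Hole 1 (subtracted): ⌀10, A = 78.54 mm², x = 30 mm, Ī = 490.87 mm⁴.
Hole 2 (subtracted): ⌀10, A = 78.54 mm², x = 60 mm, Ī = 490.87 mm⁴.
Hole 3 (subtracted): ⌀10, A = 78.54 mm², x = 90 mm, Ī = 490.87 mm⁴.
Hole 4 (subtracted): ⌀10, A = 78.54 mm², x = 120 mm, Ī = 490.87 mm⁴.
By symmetry the centroid is at mid-width, x̄ = 75 mm.
Transfer each piece to the vertical centroidal axis using Ī + A·d² with d = x − 75:
  plate: d = 0 mm → contributes +7 031 250 mm⁴
  hole 1: d = -45 mm → contributes −159 534 mm⁴
  hole 2: d = -15 mm → contributes −18 162 mm⁴
  hole 3: d = 15 mm → contributes −18 162 mm⁴
  hole 4: d = 45 mm → contributes −159 534 mm⁴
Total I = 6 675 857 mm⁴.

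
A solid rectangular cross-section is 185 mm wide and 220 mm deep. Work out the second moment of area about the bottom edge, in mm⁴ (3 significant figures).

The section: 185 × 220, A = 40 700 mm², y = 110 mm, Ī = 164 156 667 mm⁴.
Transfer it to a horizontal axis along the bottom face using Ī + A·d² with d = y − 0:
  the section: d = 110 mm → contributes +656 626 667 mm⁴
Total I = 656 626 667 mm⁴.

I_base ≈ 6.57 × 10⁸ mm⁴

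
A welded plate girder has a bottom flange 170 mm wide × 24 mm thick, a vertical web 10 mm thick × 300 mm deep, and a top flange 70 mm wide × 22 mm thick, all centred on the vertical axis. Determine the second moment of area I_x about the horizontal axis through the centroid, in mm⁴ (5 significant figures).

Split into non-overlapping primitives; take the origin at the lower-left of the bounding box.
Bottom plate: 170 × 24, A = 4 080 mm², y = 12 mm, Ī = 195 840 mm⁴.
Web plate: 10 × 300, A = 3 000 mm², y = 174 mm, Ī = 22 500 000 mm⁴.
Top plate: 70 × 22, A = 1 540 mm², y = 335 mm, Ī = 62113.33 mm⁴.
Centroid: ȳ = ΣA·y / ΣA = 126.0858 mm.
Transfer each piece to the horizontal axis through the centroid using Ī + A·d² with d = y − 126.0858:
  bottom plate: d = -114.0858 mm → contributes +53 299 408 mm⁴
  web plate: d = 47.91415 mm → contributes +29 387 298 mm⁴
  top plate: d = 208.9142 mm → contributes +67 275 603 mm⁴
Total I = 149 962 310 mm⁴.

I_x ≈ 1.4996 × 10⁸ mm⁴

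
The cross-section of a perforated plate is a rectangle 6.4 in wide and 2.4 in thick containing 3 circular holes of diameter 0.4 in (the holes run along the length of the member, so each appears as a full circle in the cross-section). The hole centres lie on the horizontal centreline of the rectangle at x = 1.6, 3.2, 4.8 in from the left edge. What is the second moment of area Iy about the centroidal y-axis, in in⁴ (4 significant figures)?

Decompose the section into non-overlapping parts with the origin at the bottom-left of its bounding rectangle.
Plate: 6.4 × 2.4, A = 15.36 in², x = 3.2 in, Ī = 52.4288 in⁴.
Hole 1 (subtracted): ⌀0.4, A = 0.125664 in², x = 1.6 in, Ī = 0.00125664 in⁴.
Hole 2 (subtracted): ⌀0.4, A = 0.125664 in², x = 3.2 in, Ī = 0.00125664 in⁴.
Hole 3 (subtracted): ⌀0.4, A = 0.125664 in², x = 4.8 in, Ī = 0.00125664 in⁴.
By symmetry the centroid is at mid-width, x̄ = 3.2 in.
Transfer each piece to the centroidal y-axis using Ī + A·d² with d = x − 3.2:
  plate: d = 0 in → contributes +52.4288 in⁴
  hole 1: d = -1.6 in → contributes −0.322956 in⁴
  hole 2: d = 0 in → contributes −0.00125664 in⁴
  hole 3: d = 1.6 in → contributes −0.322956 in⁴
Total I = 51.7816 in⁴.

Iy ≈ 51.78 in⁴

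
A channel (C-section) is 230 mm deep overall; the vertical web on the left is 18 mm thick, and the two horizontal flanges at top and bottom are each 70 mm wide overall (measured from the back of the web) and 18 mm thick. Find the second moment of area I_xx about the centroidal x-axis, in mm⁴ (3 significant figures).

I_xx ≈ 3.93 × 10⁷ mm⁴

Decompose the section into non-overlapping parts with the origin at the bottom-left of its bounding rectangle.
Web: 18 × 230, A = 4 140 mm², y = 115 mm, Ī = 18 250 500 mm⁴.
Top flange (beyond web): 52 × 18, A = 936 mm², y = 221 mm, Ī = 25 272 mm⁴.
Bottom flange (beyond web): 52 × 18, A = 936 mm², y = 9 mm, Ī = 25 272 mm⁴.
By symmetry the centroid is at mid-height, ȳ = 115 mm.
Transfer each piece to the centroidal x-axis using Ī + A·d² with d = y − 115:
  web: d = 0 mm → contributes +18 250 500 mm⁴
  top flange (beyond web): d = 106 mm → contributes +10 542 168 mm⁴
  bottom flange (beyond web): d = -106 mm → contributes +10 542 168 mm⁴
Total I = 39 334 836 mm⁴.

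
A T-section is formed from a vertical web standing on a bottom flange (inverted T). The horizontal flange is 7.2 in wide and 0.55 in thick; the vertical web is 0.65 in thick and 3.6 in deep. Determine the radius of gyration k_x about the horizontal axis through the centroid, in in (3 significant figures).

Split into non-overlapping primitives; take the origin at the lower-left of the bounding box.
Flange: 7.2 × 0.55, A = 3.96 in², y = 0.275 in, Ī = 0.099825 in⁴.
Web: 0.65 × 3.6, A = 2.34 in², y = 2.35 in, Ī = 2.5272 in⁴.
Centroid: ȳ = ΣA·y / ΣA = 1.0457 in.
Transfer each piece to the horizontal axis through the centroid using Ī + A·d² with d = y − 1.0457:
  flange: d = -0.77071 in → contributes +2.4521 in⁴
  web: d = 1.3043 in → contributes +6.5079 in⁴
Total I = 8.96 in⁴.
Radius of gyration: k = √(I/A) = √(8.96 / 6.3) = 1.1926 in.

k_x ≈ 1.19 in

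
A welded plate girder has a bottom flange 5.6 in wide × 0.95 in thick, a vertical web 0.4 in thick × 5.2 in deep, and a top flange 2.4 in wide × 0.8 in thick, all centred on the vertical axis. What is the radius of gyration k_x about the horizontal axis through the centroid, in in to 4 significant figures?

k_x ≈ 2.552 in

Split into non-overlapping primitives; take the origin at the lower-left of the bounding box.
Bottom plate: 5.6 × 0.95, A = 5.32 in², y = 0.475 in, Ī = 0.400108 in⁴.
Web plate: 0.4 × 5.2, A = 2.08 in², y = 3.55 in, Ī = 4.68693 in⁴.
Top plate: 2.4 × 0.8, A = 1.92 in², y = 6.55 in, Ī = 0.1024 in⁴.
Centroid: ȳ = ΣA·y / ΣA = 2.41277 in.
Transfer each piece to the horizontal axis through the centroid using Ī + A·d² with d = y − 2.41277:
  bottom plate: d = -1.93777 in → contributes +20.3764 in⁴
  web plate: d = 1.13723 in → contributes +7.37699 in⁴
  top plate: d = 4.13723 in → contributes +32.9664 in⁴
Total I = 60.7198 in⁴.
Radius of gyration: k = √(I/A) = √(60.7198 / 9.32) = 2.55245 in.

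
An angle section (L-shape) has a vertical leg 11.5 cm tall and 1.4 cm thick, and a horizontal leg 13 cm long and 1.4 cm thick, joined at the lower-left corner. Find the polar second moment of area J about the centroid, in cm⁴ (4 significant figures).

Break the section into simple shapes (no overlaps), measuring from the bottom-left corner of the bounding box.
Vertical leg: 1.4 × 11.5, A = 16.1 cm², y = 5.75 cm, Ī = 177.435 cm⁴.
Horizontal leg (remainder): 11.6 × 1.4, A = 16.24 cm², y = 0.7 cm, Ī = 2.65253 cm⁴.
Centroid: ȳ = ΣA·y / ΣA = 3.21407 cm.
Transfer each piece to the centroidal x-axis using Ī + A·d² with d = y − 3.21407:
  vertical leg: d = 2.53593 cm → contributes +280.974 cm⁴
  horizontal leg (remainder): d = -2.51407 cm → contributes +105.298 cm⁴
Total I = 386.272 cm⁴.
For the y-axis: x̄ = 3.96407 cm.
Repeating about the centroidal y-axis gives I_y = 526.319 cm⁴.
Polar second moment: J = I_x + I_y = 912.591 cm⁴.

J ≈ 912.6 cm⁴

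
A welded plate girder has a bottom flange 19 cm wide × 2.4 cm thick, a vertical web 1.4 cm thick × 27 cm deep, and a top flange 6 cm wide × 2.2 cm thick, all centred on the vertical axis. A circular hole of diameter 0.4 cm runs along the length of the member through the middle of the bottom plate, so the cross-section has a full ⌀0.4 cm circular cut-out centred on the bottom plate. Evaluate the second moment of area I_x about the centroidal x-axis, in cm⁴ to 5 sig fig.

I_x ≈ 1.2618 × 10⁴ cm⁴

Treat the section as a set of non-overlapping primitives; coordinates are from the bounding-box lower-left.
Bottom plate: 19 × 2.4, A = 45.6 cm², y = 1.2 cm, Ī = 21.888 cm⁴.
Web plate: 1.4 × 27, A = 37.8 cm², y = 15.9 cm, Ī = 2296.35 cm⁴.
Top plate: 6 × 2.2, A = 13.2 cm², y = 30.5 cm, Ī = 5.324 cm⁴.
Hole (subtracted): ⌀0.4, A = 0.1256637 cm², y = 1.2 cm, Ī = 0.001256637 cm⁴.
Centroid: ȳ = ΣA·y / ΣA = 10.96861 cm.
Transfer each piece to the centroidal x-axis using Ī + A·d² with d = y − 10.96861:
  bottom plate: d = -9.768608 cm → contributes +4373.3 cm⁴
  web plate: d = 4.931392 cm → contributes +3215.594 cm⁴
  top plate: d = 19.53139 cm → contributes +5040.797 cm⁴
  hole: d = -9.768608 cm → contributes −11.9928 cm⁴
Total I = 12617.7 cm⁴.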